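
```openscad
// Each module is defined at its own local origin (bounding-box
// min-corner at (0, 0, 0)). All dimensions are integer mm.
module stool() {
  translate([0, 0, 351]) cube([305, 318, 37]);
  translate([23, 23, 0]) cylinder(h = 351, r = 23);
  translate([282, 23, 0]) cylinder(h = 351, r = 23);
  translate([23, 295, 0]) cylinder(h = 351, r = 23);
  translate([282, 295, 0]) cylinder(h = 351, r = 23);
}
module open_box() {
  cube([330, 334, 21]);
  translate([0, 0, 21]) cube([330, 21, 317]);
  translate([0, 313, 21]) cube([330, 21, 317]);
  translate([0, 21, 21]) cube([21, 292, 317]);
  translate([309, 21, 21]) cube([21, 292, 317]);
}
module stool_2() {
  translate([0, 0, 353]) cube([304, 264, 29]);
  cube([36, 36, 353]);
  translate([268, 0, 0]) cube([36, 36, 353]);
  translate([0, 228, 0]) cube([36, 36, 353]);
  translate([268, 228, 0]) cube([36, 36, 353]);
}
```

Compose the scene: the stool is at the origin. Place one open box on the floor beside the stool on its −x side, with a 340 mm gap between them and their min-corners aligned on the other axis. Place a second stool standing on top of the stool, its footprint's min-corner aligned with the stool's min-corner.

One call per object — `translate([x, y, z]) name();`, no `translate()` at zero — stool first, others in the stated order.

stool();
translate([-670, 0, 0]) open_box();
translate([0, 0, 388]) stool_2();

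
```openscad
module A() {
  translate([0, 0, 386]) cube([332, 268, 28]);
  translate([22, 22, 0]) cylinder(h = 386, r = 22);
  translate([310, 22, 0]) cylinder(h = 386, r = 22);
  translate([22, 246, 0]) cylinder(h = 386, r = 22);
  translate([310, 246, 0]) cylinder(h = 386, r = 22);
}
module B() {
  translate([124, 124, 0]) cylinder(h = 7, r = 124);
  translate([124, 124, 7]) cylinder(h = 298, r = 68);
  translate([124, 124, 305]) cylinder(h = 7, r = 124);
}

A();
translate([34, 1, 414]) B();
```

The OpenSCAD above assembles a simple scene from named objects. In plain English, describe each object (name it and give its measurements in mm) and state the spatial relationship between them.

A is a four-legged stool. The seat is a 332×268×28 mm slab whose top surface is at z = 414 mm; four round legs, each 44 mm in diameter, run from the floor (z = 0) to the underside of the seat, each leg's axis is inset half a diameter from the nearest pair of seat edges (so the leg's bounding box is flush with the corner).

B is a spool: two coaxial disc flanges of radius 124 mm and thickness 7 mm, joined by a core cylinder of radius 68 mm and height 298 mm. The lower flange rests on z = 0 and the three cylinders share a vertical axis.

The spool is on top of the stool.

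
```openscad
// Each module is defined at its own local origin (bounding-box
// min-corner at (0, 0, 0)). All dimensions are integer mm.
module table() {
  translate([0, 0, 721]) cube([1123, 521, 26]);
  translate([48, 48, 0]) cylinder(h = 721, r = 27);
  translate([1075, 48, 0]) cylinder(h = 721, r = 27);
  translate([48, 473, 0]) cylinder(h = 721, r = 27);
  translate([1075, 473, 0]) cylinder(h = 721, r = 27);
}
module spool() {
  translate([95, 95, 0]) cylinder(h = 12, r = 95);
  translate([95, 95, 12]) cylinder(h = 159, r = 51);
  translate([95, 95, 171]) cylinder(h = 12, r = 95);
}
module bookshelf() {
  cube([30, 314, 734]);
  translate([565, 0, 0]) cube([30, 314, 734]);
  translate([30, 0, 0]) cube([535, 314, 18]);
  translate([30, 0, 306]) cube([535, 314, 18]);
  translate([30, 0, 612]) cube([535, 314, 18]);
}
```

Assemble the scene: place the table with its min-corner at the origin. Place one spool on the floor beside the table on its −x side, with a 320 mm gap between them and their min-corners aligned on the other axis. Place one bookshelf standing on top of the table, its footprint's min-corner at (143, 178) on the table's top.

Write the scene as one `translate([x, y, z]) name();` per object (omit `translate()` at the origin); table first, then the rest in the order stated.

table();
translate([-510, 0, 0]) spool();
translate([143, 178, 747]) bookshelf();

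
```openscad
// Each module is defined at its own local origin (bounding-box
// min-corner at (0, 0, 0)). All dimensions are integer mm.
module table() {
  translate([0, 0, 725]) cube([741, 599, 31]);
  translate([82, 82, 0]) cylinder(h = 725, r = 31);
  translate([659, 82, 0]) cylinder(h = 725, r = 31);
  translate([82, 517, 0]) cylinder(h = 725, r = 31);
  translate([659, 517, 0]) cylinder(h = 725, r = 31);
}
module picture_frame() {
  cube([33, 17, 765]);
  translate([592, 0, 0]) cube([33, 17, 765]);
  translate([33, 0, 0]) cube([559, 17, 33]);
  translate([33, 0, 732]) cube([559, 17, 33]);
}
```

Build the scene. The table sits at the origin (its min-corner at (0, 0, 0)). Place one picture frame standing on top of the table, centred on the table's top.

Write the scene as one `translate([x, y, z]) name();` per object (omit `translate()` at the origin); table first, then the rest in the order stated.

table();
translate([58, 291, 756]) picture_frame();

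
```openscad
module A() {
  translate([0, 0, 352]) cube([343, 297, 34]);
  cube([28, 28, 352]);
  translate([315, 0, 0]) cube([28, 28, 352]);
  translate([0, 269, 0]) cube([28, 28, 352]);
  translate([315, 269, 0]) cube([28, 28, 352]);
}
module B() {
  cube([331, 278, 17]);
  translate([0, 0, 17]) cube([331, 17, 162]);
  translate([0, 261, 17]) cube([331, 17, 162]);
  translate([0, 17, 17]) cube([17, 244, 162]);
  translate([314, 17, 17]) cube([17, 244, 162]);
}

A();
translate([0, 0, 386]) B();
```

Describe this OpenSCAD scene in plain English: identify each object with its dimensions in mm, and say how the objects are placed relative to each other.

A is a four-legged stool. The seat is 343×297 mm, 34 mm thick, top at z = 386 mm. It stands on four square legs, each 28×28 mm in cross-section, from z = 0 to the seat underside, each flush with a corner of the seat.

B is an open-topped rectangular box: outside dimensions 331×278×179 mm, with a uniform wall and base thickness of 17 mm. The base is a full 331×278 slab on the floor; four walls sit on top of the base. The front and back walls (the −y and +y sides) span the full width; the two side walls fit between them.

The open box is on top of the stool.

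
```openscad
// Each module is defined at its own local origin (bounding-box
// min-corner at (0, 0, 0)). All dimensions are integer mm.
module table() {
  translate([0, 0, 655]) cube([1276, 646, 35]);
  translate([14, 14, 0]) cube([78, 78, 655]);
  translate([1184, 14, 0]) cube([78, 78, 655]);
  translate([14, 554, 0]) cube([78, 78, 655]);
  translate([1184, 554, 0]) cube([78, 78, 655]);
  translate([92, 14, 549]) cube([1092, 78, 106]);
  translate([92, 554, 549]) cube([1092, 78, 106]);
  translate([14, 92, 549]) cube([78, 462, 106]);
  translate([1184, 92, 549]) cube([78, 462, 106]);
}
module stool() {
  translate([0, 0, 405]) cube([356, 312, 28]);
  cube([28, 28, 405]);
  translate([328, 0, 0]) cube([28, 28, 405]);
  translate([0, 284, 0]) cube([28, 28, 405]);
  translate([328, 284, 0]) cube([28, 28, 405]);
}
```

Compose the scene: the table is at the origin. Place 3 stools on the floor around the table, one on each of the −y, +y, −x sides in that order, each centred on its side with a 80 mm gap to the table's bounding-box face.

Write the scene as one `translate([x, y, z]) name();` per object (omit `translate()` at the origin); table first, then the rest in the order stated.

table();
translate([460, -392, 0]) stool();
translate([460, 726, 0]) stool();
translate([-436, 167, 0]) stool();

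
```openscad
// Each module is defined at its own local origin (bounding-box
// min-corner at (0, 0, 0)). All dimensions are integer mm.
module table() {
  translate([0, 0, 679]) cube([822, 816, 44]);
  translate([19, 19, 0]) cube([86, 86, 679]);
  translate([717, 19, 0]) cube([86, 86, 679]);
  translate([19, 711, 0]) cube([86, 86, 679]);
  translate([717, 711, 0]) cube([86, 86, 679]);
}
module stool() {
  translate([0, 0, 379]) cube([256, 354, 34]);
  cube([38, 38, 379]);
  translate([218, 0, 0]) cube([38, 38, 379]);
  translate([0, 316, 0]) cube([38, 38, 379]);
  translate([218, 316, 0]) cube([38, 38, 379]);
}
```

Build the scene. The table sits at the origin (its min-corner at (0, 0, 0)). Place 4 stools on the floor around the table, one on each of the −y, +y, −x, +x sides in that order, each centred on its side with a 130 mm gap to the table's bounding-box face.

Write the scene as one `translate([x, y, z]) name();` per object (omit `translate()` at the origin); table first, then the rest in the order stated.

table();
translate([283, -484, 0]) stool();
translate([283, 946, 0]) stool();
translate([-386, 231, 0]) stool();
translate([952, 231, 0]) stool();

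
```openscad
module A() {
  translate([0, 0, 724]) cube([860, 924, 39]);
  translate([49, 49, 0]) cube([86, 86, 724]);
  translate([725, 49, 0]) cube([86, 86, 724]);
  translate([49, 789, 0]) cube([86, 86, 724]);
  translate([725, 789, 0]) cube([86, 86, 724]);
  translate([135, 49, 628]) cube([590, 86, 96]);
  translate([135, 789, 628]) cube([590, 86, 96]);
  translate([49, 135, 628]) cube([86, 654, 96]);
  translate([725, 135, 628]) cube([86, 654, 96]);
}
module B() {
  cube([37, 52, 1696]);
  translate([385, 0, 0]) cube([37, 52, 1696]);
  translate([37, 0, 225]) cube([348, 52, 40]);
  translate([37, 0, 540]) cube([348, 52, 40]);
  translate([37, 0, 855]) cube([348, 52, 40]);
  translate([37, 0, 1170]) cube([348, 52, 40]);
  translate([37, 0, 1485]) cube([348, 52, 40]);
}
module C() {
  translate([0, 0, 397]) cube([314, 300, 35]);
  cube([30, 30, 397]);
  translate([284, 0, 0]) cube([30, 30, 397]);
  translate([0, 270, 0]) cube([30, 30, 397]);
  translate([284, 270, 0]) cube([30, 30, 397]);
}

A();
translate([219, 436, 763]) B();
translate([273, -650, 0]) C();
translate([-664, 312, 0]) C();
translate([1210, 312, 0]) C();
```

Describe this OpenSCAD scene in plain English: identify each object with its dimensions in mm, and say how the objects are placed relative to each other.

A is a table: top 860 mm (x) × 924 mm (y), 39 mm thick, upper face at z = 763 mm, on four 86×86 mm square legs, each inset 49 mm from the nearest pair of top edges, running from z = 0 to the bottom of the top. Four apron rails, 86 mm thick and 96 mm tall, run between adjacent legs with their top edges flush with the underside of the top and their outer faces flush with the legs' outer faces.

B is a wooden ladder with two side rails of 37×52 mm section and 1696 mm height, set 422 mm apart overall. Between them run 5 rectangular rungs (52 mm deep, 40 mm thick), front faces flush with the rails' −y face. The bottom of the first rung is 225 mm above the floor and each subsequent rung is 315 mm higher than the one below.

C is a four-legged stool. The seat is a 314×300×35 mm slab whose top surface is at z = 432 mm; four square legs, each 30×30 mm in cross-section, run from the floor (z = 0) to the underside of the seat, each flush with a corner of the seat.

The ladder is on top of the table, centred. Three stools sit around the table at the −y, −x, +x sides.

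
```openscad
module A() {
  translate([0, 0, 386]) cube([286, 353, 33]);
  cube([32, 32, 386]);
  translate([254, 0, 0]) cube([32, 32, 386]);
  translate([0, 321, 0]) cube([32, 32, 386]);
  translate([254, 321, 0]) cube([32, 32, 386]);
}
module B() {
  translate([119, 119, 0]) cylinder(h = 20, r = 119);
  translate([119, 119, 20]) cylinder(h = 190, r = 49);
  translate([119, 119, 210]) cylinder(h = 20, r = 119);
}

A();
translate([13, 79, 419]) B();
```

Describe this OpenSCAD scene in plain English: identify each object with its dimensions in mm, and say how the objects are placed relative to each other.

A is a four-legged stool. The seat is a 286×353×33 mm slab whose top surface is at z = 419 mm; four square legs, each 32×32 mm in cross-section, run from the floor (z = 0) to the underside of the seat, each flush with a corner of the seat.

B is a spool: two coaxial disc flanges of radius 119 mm and thickness 20 mm, joined by a core cylinder of radius 49 mm and height 190 mm. The lower flange rests on z = 0 and the three cylinders share a vertical axis.

The spool is on top of the stool.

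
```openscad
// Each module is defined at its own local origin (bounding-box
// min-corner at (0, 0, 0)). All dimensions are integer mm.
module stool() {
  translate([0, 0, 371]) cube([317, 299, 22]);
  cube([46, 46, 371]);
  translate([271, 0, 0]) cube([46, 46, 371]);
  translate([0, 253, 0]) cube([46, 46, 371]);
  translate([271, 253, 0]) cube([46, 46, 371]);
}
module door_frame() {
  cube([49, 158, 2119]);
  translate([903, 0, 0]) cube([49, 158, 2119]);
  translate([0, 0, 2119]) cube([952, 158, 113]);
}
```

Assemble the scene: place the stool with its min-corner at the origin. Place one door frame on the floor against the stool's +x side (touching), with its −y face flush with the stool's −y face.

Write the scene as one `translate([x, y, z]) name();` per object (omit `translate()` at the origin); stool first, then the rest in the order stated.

stool();
translate([317, 0, 0]) door_frame();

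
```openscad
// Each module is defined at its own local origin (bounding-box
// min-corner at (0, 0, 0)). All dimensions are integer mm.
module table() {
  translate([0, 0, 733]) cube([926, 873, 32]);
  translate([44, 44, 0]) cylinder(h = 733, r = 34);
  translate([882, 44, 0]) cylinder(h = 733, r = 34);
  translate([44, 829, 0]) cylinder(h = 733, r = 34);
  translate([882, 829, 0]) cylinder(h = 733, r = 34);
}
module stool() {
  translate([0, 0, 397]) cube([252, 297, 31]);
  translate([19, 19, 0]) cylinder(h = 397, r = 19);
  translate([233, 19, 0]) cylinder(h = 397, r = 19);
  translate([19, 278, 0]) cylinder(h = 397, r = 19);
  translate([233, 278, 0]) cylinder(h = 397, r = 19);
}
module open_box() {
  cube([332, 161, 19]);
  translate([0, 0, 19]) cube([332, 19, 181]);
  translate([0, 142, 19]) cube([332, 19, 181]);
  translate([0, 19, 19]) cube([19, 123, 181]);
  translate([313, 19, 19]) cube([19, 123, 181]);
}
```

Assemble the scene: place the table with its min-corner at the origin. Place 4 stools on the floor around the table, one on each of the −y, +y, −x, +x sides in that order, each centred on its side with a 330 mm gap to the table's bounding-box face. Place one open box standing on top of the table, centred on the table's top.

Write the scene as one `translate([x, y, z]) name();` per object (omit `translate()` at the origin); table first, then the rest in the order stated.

table();
translate([337, -627, 0]) stool();
translate([337, 1203, 0]) stool();
translate([-582, 288, 0]) stool();
translate([1256, 288, 0]) stool();
translate([297, 356, 765]) open_box();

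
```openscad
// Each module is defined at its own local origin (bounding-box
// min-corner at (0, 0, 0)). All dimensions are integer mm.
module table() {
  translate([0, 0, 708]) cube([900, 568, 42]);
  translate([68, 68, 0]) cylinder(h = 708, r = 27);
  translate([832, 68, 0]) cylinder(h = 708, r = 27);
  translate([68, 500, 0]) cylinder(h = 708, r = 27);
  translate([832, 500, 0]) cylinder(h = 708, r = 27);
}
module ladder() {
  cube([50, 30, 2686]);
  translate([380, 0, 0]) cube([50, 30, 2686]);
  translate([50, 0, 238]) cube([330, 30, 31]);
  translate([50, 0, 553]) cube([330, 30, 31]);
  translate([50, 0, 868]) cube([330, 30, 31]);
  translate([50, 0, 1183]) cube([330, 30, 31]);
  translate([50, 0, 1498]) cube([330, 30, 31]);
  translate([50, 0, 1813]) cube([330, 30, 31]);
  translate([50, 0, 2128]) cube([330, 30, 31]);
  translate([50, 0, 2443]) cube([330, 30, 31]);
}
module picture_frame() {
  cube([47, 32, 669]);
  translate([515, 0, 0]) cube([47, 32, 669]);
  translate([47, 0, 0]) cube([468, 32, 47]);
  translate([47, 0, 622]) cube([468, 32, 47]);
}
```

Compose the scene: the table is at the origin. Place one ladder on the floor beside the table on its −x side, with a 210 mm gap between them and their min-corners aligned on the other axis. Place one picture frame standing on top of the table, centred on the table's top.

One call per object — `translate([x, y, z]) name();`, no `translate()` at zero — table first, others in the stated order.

table();
translate([-640, 0, 0]) ladder();
translate([169, 268, 750]) picture_frame();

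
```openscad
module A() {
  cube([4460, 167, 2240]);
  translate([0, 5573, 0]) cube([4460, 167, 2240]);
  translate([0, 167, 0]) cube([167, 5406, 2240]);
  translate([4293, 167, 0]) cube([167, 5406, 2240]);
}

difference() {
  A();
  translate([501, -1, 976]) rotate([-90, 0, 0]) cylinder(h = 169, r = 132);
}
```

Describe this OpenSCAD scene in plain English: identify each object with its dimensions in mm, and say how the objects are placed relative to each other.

A is the wall frame of a small rectangular building: four walls, each 2240 mm tall and 167 mm thick, enclosing a footprint 4460 mm (x) by 5740 mm (y) outside-to-outside, with no floor or roof. The front and back walls (the −y and +y sides) span the full width; the two side walls fit between them.

The house frame has a circular hole of radius 132 mm through its front wall, centred at (x = 501, z = 976).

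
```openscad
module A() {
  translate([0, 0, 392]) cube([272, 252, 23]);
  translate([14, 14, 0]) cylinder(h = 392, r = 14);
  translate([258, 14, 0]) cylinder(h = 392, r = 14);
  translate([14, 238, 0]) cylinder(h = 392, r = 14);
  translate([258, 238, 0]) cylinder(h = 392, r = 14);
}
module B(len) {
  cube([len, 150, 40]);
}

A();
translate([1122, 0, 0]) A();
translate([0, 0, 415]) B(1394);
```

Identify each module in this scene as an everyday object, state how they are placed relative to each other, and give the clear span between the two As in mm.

A is a stool. B is a beam. A beam spans the tops of two stools. The clear span between the two stools is 850 mm.

Second stool starts at x = 1122; first ends at x = 272; clear span = 1122 − 272 = 850 mm.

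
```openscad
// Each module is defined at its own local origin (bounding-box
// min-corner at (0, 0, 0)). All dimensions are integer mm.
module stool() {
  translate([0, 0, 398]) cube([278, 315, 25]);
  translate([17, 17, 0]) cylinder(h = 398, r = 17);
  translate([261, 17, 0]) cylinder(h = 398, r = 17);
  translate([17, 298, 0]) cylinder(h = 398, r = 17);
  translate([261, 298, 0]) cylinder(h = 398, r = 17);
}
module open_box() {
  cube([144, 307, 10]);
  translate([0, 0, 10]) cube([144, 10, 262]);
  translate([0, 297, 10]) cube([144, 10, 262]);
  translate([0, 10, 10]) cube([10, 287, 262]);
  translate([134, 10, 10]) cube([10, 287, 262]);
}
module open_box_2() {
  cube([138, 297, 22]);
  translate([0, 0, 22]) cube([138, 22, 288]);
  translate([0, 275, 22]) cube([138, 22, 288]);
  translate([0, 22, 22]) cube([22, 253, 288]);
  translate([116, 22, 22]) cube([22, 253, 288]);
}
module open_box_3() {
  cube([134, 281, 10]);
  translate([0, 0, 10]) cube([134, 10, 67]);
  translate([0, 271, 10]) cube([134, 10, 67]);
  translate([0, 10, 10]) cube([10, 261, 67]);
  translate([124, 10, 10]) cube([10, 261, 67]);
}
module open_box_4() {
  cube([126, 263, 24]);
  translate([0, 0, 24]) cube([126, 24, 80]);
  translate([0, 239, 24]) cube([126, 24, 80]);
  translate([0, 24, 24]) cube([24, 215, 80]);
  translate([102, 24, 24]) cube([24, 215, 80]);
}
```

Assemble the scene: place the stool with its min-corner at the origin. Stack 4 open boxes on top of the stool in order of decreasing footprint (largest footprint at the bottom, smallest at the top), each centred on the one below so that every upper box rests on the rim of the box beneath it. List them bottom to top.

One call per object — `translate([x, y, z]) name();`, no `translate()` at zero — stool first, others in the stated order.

stool();
translate([67, 4, 423]) open_box();
translate([70, 9, 695]) open_box_2();
translate([72, 17, 1005]) open_box_3();
translate([76, 26, 1082]) open_box_4();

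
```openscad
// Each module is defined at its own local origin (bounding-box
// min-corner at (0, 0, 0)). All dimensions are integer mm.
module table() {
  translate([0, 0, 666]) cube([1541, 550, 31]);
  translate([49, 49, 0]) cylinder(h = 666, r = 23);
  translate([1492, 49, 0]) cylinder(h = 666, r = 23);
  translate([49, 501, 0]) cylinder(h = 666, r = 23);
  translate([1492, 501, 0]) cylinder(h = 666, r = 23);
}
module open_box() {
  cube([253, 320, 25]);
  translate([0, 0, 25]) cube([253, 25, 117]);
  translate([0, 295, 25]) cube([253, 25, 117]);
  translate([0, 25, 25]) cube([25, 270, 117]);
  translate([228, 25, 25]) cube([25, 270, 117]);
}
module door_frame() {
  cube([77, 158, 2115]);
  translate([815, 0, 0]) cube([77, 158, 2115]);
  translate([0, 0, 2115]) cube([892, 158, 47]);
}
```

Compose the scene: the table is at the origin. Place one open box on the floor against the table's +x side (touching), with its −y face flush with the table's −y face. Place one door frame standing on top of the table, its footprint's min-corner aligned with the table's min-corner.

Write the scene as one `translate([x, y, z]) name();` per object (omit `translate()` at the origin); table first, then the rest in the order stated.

table();
translate([1541, 0, 0]) open_box();
translate([0, 0, 697]) door_frame();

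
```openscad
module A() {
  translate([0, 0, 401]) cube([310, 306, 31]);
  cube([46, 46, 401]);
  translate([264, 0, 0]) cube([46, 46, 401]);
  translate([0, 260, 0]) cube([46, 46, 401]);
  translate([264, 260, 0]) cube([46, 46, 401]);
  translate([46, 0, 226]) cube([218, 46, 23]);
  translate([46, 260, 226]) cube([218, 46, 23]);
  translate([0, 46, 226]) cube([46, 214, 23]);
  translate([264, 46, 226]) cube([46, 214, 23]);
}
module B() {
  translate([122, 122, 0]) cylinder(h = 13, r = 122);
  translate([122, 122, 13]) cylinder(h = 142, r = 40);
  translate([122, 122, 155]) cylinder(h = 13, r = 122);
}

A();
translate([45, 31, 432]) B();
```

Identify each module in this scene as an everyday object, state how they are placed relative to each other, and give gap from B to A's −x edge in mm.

A is a stool. B is a spool. The spool is on top of the stool. The gap from the spool to the stool's −x edge is 45 mm.

The spool's min-x is at 45; the stool's min-x is 0; gap = 45 mm.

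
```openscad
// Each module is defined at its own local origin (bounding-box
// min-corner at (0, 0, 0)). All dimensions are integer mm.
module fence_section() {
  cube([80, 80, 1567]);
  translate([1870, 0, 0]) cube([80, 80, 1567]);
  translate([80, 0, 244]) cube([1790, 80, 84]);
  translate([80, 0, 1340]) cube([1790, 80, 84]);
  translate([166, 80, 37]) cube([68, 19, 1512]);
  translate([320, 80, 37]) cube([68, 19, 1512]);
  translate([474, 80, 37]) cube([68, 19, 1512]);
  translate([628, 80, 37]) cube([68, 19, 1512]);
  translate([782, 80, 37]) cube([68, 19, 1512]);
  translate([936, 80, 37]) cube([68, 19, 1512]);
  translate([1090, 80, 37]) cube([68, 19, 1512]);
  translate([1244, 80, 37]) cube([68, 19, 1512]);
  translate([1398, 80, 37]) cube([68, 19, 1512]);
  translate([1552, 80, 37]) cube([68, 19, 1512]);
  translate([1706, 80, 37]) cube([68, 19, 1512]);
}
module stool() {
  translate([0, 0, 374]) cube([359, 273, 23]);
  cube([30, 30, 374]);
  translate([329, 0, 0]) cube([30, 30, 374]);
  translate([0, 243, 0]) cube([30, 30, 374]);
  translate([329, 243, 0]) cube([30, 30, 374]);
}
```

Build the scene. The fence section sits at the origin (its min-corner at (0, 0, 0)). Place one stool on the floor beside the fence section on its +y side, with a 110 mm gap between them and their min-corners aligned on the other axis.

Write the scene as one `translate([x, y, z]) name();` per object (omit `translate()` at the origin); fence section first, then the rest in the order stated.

fence_section();
translate([0, 209, 0]) stool();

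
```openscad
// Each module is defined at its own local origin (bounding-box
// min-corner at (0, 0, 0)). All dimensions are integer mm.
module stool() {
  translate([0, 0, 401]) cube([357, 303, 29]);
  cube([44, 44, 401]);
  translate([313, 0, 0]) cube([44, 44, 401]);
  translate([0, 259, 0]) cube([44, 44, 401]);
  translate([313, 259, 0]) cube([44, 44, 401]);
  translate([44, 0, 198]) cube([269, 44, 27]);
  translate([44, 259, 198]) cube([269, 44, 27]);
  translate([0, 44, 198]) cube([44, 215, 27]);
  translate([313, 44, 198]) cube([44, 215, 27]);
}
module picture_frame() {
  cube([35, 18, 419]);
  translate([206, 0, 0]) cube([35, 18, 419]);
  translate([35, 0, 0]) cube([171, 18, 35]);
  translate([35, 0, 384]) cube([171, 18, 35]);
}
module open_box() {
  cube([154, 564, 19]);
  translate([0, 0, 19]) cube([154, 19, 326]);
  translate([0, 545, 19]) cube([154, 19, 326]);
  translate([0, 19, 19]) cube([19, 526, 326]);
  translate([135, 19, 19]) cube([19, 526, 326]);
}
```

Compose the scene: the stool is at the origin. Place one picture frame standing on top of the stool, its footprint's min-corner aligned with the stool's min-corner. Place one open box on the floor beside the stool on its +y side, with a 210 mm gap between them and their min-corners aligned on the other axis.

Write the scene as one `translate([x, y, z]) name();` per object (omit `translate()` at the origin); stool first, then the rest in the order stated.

stool();
translate([0, 0, 430]) picture_frame();
translate([0, 513, 0]) open_box();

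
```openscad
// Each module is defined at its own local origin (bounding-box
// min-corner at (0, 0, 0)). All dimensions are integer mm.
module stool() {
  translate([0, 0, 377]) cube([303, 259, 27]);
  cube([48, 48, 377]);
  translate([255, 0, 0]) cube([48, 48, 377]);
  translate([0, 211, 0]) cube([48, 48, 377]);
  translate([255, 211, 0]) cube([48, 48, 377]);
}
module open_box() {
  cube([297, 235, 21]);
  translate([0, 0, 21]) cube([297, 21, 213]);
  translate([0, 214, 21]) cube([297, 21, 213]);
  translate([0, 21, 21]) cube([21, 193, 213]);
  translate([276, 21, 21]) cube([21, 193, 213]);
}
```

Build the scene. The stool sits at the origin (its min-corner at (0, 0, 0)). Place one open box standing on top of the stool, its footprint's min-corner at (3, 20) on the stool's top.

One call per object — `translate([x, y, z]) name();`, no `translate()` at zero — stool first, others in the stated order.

stool();
translate([3, 20, 404]) open_box();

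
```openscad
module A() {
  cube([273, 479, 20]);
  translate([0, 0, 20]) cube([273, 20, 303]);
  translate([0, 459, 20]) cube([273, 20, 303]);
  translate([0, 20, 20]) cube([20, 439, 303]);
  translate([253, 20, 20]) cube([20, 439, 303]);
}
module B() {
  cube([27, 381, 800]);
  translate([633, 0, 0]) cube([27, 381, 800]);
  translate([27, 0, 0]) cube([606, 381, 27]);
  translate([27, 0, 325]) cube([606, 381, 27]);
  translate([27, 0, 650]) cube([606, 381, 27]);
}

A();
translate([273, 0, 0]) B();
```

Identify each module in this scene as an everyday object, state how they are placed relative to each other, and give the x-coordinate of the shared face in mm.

A is an open box. B is a bookshelf. The bookshelf is against the open box's +x side, with their −y faces flush. The x-coordinate of the shared face is 273 mm.

The open box's +x face and the bookshelf's −x face are both at x = 273 mm.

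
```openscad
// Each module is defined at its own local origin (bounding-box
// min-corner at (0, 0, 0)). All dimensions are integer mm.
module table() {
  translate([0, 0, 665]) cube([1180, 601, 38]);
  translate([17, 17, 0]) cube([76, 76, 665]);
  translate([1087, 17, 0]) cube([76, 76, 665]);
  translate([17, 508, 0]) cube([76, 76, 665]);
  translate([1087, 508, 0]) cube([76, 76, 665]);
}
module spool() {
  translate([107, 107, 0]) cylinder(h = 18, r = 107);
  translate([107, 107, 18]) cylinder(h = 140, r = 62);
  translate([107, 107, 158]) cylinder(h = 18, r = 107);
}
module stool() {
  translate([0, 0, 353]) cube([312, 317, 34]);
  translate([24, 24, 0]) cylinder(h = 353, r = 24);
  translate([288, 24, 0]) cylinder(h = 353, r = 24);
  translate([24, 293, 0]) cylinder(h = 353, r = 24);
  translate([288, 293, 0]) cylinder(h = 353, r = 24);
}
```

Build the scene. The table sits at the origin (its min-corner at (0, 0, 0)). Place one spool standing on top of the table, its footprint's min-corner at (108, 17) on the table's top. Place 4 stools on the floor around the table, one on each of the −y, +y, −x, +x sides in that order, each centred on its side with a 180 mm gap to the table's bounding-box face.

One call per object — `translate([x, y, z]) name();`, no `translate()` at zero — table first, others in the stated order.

table();
translate([108, 17, 703]) spool();
translate([434, -497, 0]) stool();
translate([434, 781, 0]) stool();
translate([-492, 142, 0]) stool();
translate([1360, 142, 0]) stool();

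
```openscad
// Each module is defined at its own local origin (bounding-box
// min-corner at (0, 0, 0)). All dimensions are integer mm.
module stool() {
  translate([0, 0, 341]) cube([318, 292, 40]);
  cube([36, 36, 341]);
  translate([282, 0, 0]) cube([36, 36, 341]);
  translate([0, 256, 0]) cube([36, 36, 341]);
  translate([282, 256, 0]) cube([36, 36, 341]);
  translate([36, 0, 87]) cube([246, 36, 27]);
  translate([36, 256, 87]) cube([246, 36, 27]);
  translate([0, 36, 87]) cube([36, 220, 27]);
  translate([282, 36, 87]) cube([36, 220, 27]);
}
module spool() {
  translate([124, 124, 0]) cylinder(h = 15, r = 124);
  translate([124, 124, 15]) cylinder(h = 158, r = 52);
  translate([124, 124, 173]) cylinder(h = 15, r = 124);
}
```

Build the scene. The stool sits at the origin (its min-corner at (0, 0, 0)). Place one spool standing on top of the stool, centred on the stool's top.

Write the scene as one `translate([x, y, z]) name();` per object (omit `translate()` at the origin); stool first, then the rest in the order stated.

stool();
translate([35, 22, 381]) spool();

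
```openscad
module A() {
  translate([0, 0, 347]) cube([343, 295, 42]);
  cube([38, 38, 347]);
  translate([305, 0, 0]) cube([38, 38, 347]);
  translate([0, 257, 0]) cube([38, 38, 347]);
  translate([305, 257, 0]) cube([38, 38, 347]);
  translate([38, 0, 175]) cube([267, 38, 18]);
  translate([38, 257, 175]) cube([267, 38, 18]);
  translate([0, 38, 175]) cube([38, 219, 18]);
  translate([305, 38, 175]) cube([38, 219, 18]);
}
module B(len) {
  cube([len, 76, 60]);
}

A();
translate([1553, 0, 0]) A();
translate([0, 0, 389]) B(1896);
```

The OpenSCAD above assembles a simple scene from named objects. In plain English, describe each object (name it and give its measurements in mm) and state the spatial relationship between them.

A is a four-legged stool. The seat is 343×295 mm, 42 mm thick, top at z = 389 mm. It stands on four square legs, each 38×38 mm in cross-section, from z = 0 to the seat underside, each flush with a corner of the seat. Four stretchers, 38 mm wide and 18 mm tall, connect adjacent legs with their undersides at z = 175 mm, each running between the inner faces of the legs it joins and aligned with the legs' outer faces on the other axis.

B is a rectangular beam 1896 mm long (x), 76 mm deep (y), 60 mm thick (z).

The beam spans the tops of two stools placed 1210 mm apart, resting at z = 389 mm.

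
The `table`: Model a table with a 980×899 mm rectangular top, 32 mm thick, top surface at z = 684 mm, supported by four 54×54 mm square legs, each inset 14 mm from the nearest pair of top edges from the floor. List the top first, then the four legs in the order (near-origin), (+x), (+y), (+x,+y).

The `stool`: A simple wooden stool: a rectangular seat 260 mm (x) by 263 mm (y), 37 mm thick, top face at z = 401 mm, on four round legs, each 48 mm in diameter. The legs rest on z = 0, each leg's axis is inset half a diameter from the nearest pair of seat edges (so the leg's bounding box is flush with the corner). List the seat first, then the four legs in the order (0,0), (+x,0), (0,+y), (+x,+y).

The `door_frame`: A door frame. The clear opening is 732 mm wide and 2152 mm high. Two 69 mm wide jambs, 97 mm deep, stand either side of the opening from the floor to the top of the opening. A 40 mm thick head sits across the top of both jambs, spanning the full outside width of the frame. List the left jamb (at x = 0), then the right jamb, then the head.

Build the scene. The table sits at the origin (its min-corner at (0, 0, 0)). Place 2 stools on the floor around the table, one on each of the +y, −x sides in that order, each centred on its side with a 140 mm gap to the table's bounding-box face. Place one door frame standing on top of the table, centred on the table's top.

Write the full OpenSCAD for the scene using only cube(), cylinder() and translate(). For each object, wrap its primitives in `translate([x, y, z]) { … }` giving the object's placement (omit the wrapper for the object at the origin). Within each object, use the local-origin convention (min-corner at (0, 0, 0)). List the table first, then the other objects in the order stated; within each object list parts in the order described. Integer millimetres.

translate([0, 0, 652]) cube([980, 899, 32]);
translate([14, 14, 0]) cube([54, 54, 652]);
translate([912, 14, 0]) cube([54, 54, 652]);
translate([14, 831, 0]) cube([54, 54, 652]);
translate([912, 831, 0]) cube([54, 54, 652]);
translate([360, 1039, 0]) {
  translate([0, 0, 364]) cube([260, 263, 37]);
  translate([24, 24, 0]) cylinder(h = 364, r = 24);
  translate([236, 24, 0]) cylinder(h = 364, r = 24);
  translate([24, 239, 0]) cylinder(h = 364, r = 24);
  translate([236, 239, 0]) cylinder(h = 364, r = 24);
}
translate([-400, 318, 0]) {
  translate([0, 0, 364]) cube([260, 263, 37]);
  translate([24, 24, 0]) cylinder(h = 364, r = 24);
  translate([236, 24, 0]) cylinder(h = 364, r = 24);
  translate([24, 239, 0]) cylinder(h = 364, r = 24);
  translate([236, 239, 0]) cylinder(h = 364, r = 24);
}
translate([55, 401, 684]) {
  cube([69, 97, 2152]);
  translate([801, 0, 0]) cube([69, 97, 2152]);
  translate([0, 0, 2152]) cube([870, 97, 40]);
}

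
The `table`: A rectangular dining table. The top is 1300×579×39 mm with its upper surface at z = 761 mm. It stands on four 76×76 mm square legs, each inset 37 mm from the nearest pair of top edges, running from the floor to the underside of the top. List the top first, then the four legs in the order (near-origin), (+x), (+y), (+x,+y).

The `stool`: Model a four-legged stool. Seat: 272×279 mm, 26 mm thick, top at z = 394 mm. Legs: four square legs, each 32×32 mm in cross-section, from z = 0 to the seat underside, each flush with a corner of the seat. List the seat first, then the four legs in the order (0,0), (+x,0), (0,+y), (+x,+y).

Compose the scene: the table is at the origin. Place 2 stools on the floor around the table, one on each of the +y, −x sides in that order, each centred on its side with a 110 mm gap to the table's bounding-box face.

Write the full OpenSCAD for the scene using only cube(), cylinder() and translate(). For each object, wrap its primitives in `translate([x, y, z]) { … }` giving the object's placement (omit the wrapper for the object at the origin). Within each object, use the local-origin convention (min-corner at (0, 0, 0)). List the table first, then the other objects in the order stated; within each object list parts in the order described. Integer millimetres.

translate([0, 0, 722]) cube([1300, 579, 39]);
translate([37, 37, 0]) cube([76, 76, 722]);
translate([1187, 37, 0]) cube([76, 76, 722]);
translate([37, 466, 0]) cube([76, 76, 722]);
translate([1187, 466, 0]) cube([76, 76, 722]);
translate([514, 689, 0]) {
  translate([0, 0, 368]) cube([272, 279, 26]);
  cube([32, 32, 368]);
  translate([240, 0, 0]) cube([32, 32, 368]);
  translate([0, 247, 0]) cube([32, 32, 368]);
  translate([240, 247, 0]) cube([32, 32, 368]);
}
translate([-382, 150, 0]) {
  translate([0, 0, 368]) cube([272, 279, 26]);
  cube([32, 32, 368]);
  translate([240, 0, 0]) cube([32, 32, 368]);
  translate([0, 247, 0]) cube([32, 32, 368]);
  translate([240, 247, 0]) cube([32, 32, 368]);
}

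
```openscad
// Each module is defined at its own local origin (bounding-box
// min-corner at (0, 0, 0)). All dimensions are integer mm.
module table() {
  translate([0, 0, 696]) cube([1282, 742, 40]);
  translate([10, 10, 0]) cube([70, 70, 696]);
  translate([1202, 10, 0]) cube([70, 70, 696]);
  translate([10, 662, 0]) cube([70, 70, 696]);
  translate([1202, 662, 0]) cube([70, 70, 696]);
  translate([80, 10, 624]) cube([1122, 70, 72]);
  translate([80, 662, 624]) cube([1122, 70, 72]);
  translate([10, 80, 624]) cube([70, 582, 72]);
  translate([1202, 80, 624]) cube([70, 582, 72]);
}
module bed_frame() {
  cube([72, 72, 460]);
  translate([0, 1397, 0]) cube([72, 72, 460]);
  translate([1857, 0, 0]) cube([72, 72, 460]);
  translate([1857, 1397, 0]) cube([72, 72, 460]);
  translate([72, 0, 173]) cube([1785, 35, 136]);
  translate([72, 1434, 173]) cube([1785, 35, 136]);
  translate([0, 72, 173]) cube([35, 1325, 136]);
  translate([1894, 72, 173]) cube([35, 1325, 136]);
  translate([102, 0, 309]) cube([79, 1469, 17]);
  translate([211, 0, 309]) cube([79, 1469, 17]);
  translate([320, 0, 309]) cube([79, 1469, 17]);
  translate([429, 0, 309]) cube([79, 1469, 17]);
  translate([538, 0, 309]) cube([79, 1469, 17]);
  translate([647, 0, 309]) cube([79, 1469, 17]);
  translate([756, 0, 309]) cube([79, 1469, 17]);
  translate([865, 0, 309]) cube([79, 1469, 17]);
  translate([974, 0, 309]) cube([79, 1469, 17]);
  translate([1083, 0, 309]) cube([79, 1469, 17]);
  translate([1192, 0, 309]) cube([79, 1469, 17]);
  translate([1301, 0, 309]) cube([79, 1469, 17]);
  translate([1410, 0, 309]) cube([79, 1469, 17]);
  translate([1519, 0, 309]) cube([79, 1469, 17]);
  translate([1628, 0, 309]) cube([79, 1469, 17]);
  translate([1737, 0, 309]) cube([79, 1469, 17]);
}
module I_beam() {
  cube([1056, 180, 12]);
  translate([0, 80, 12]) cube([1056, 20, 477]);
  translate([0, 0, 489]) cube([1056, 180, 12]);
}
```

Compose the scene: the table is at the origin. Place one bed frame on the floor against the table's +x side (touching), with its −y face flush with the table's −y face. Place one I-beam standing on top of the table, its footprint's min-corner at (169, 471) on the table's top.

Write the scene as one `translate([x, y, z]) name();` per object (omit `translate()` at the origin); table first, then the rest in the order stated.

table();
translate([1282, 0, 0]) bed_frame();
translate([169, 471, 736]) I_beam();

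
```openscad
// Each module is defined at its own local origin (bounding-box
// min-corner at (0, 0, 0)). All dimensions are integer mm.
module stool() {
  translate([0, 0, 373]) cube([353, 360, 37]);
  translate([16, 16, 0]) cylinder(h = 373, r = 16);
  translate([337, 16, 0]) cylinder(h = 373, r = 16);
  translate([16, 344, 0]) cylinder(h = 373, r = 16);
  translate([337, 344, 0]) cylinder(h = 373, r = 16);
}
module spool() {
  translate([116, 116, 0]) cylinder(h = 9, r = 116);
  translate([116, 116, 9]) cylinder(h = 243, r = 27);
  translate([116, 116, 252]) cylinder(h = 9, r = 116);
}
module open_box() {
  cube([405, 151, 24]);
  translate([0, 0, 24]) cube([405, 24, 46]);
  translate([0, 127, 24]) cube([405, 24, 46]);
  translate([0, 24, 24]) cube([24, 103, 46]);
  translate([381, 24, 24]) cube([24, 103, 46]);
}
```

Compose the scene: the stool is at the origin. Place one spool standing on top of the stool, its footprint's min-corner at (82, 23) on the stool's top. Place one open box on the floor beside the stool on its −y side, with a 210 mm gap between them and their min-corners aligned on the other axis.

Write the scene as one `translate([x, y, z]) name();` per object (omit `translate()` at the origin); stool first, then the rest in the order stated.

stool();
translate([82, 23, 410]) spool();
translate([0, -361, 0]) open_box();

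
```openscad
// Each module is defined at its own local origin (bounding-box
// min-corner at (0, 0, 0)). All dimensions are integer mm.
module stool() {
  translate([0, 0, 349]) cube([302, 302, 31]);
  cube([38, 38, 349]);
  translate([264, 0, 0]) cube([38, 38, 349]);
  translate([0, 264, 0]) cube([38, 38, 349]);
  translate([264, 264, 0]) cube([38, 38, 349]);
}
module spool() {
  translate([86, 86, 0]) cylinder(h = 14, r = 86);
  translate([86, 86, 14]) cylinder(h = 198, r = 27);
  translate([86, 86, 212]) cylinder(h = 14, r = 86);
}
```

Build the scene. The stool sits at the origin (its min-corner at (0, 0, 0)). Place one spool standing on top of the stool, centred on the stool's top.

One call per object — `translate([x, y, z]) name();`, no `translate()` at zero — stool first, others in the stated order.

stool();
translate([65, 65, 380]) spool();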